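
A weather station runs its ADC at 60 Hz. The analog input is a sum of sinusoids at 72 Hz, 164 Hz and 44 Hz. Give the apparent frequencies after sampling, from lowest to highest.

12 Hz, 16 Hz

fs/2 = 30 Hz.
72 Hz mod fs = 12 Hz.
12 Hz ≤ fs/2 = 30 Hz, appears at 12 Hz.
164 Hz mod fs = 44 Hz.
44 Hz > fs/2 = 30 Hz, folds to fs − 44 Hz = 16 Hz.
44 Hz > fs/2 = 30 Hz, folds to fs − 44 Hz = 16 Hz.
Distinct values: {12 Hz, 16 Hz}.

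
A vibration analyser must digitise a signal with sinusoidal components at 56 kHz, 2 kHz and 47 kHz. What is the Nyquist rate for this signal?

Highest-frequency component: 56 kHz.
Nyquist rate = 2 × 56 kHz = 112 kHz.

112 kHz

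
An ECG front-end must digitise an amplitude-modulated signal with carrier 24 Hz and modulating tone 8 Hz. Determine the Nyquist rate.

AM sidebands sit at fc ± fm = 16 Hz and 32 Hz.
Highest-frequency component: 32 Hz.
Nyquist rate = 2 × 32 Hz = 64 Hz.

64 Hz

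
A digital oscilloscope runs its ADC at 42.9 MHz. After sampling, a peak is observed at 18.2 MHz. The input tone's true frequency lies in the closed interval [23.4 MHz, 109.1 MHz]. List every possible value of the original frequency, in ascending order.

24.7 MHz, 61.1 MHz, 67.6 MHz, 104 MHz

Frequencies that alias to 18.2 MHz are k·fs ± 18.2 MHz for integer k ≥ 0.
k=0: 18.2 MHz.
k=1: 24.7 MHz, 61.1 MHz.
k=2: 67.6 MHz, 104 MHz.
k=3: 110.5 MHz, 146.9 MHz.
Within [23.4 MHz, 109.1 MHz]: 24.7 MHz, 61.1 MHz, 67.6 MHz, 104 MHz.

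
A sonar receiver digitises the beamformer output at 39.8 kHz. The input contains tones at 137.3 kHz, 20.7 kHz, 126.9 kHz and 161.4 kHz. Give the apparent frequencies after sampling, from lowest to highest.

fs/2 = 19.9 kHz.
137.3 kHz mod fs = 17.9 kHz.
17.9 kHz ≤ fs/2 = 19.9 kHz, appears at 17.9 kHz.
20.7 kHz > fs/2 = 19.9 kHz, folds to fs − 20.7 kHz = 19.1 kHz.
126.9 kHz mod fs = 7.5 kHz.
7.5 kHz ≤ fs/2 = 19.9 kHz, appears at 7.5 kHz.
161.4 kHz mod fs = 2.2 kHz.
2.2 kHz ≤ fs/2 = 19.9 kHz, appears at 2.2 kHz.
Distinct values: {2.2 kHz, 7.5 kHz, 17.9 kHz, 19.1 kHz}.

2.2 kHz, 7.5 kHz, 17.9 kHz, 19.1 kHz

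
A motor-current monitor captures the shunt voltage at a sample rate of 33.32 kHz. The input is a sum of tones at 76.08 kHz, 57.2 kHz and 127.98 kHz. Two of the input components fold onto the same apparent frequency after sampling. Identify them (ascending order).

fs/2 = 16.66 kHz.
76.08 kHz mod fs = 9.44 kHz.
9.44 kHz ≤ fs/2 = 16.66 kHz, appears at 9.44 kHz.
57.2 kHz mod fs = 23.88 kHz.
23.88 kHz > fs/2 = 16.66 kHz, folds to fs − 23.88 kHz = 9.44 kHz.
127.98 kHz mod fs = 28.02 kHz.
28.02 kHz > fs/2 = 16.66 kHz, folds to fs − 28.02 kHz = 5.3 kHz.
57.2 kHz and 76.08 kHz both map to 9.44 kHz.

57.2 kHz, 76.08 kHz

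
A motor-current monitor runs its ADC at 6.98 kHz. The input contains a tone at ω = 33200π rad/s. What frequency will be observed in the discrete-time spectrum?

2.64 kHz

ω = 33200π rad/s → f = ω/(2π) = 16600 Hz = 16.6 kHz.
16.6 kHz mod fs = 2.64 kHz.
2.64 kHz ≤ fs/2 = 3.49 kHz, appears at 2.64 kHz.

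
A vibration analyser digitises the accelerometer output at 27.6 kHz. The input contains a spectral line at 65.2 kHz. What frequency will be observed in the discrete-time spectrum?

10 kHz

65.2 kHz mod fs = 10 kHz.
10 kHz ≤ fs/2 = 13.8 kHz, appears at 10 kHz.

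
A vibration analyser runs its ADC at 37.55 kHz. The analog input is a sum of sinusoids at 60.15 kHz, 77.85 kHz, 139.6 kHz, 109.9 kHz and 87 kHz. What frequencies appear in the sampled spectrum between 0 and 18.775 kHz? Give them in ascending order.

fs/2 = 18.775 kHz.
60.15 kHz mod fs = 22.6 kHz.
22.6 kHz > fs/2 = 18.775 kHz, folds to fs − 22.6 kHz = 14.95 kHz.
77.85 kHz mod fs = 2.75 kHz.
2.75 kHz ≤ fs/2 = 18.775 kHz, appears at 2.75 kHz.
139.6 kHz mod fs = 26.95 kHz.
26.95 kHz > fs/2 = 18.775 kHz, folds to fs − 26.95 kHz = 10.6 kHz.
109.9 kHz mod fs = 34.8 kHz.
34.8 kHz > fs/2 = 18.775 kHz, folds to fs − 34.8 kHz = 2.75 kHz.
87 kHz mod fs = 11.9 kHz.
11.9 kHz ≤ fs/2 = 18.775 kHz, appears at 11.9 kHz.
Distinct values: {2.75 kHz, 10.6 kHz, 11.9 kHz, 14.95 kHz}.

2.75 kHz, 10.6 kHz, 11.9 kHz, 14.95 kHz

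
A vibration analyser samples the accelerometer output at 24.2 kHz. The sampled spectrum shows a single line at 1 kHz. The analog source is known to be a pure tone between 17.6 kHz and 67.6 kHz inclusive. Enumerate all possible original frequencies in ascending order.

23.2 kHz, 25.2 kHz, 47.4 kHz, 49.4 kHz

Frequencies that alias to 1 kHz are k·fs ± 1 kHz for integer k ≥ 0.
k=0: 1 kHz.
k=1: 23.2 kHz, 25.2 kHz.
k=2: 47.4 kHz, 49.4 kHz.
k=3: 71.6 kHz, 73.6 kHz.
Within [17.6 kHz, 67.6 kHz]: 23.2 kHz, 25.2 kHz, 47.4 kHz, 49.4 kHz.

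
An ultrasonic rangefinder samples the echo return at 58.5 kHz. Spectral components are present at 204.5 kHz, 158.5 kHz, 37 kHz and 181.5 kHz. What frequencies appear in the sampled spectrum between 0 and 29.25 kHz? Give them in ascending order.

fs/2 = 29.25 kHz.
204.5 kHz mod fs = 29 kHz.
29 kHz ≤ fs/2 = 29.25 kHz, appears at 29 kHz.
158.5 kHz mod fs = 41.5 kHz.
41.5 kHz > fs/2 = 29.25 kHz, folds to fs − 41.5 kHz = 17 kHz.
37 kHz > fs/2 = 29.25 kHz, folds to fs − 37 kHz = 21.5 kHz.
181.5 kHz mod fs = 6 kHz.
6 kHz ≤ fs/2 = 29.25 kHz, appears at 6 kHz.
Distinct values: {6 kHz, 17 kHz, 21.5 kHz, 29 kHz}.

6 kHz, 17 kHz, 21.5 kHz, 29 kHz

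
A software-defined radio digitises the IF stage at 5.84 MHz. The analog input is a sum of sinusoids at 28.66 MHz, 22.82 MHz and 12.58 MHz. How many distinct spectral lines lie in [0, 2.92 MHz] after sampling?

fs/2 = 2.92 MHz.
28.66 MHz mod fs = 5.3 MHz.
5.3 MHz > fs/2 = 2.92 MHz, folds to fs − 5.3 MHz = 0.54 MHz.
22.82 MHz mod fs = 5.3 MHz.
5.3 MHz > fs/2 = 2.92 MHz, folds to fs − 5.3 MHz = 0.54 MHz.
12.58 MHz mod fs = 0.9 MHz.
0.9 MHz ≤ fs/2 = 2.92 MHz, appears at 0.9 MHz.
Distinct values: {0.54 MHz, 0.9 MHz} → 2.

2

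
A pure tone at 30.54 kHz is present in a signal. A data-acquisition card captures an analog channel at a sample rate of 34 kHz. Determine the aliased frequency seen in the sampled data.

30.54 kHz > fs/2 = 17 kHz, folds to fs − 30.54 kHz = 3.46 kHz.

3.46 kHz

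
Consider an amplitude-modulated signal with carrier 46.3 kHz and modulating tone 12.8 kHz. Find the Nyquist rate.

AM sidebands sit at fc ± fm = 33.5 kHz and 59.1 kHz.
Highest-frequency component: 59.1 kHz.
Nyquist rate = 2 × 59.1 kHz = 118.2 kHz.

118.2 kHz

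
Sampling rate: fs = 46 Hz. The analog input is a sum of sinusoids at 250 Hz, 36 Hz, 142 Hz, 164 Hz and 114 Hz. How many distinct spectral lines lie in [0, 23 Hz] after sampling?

4

fs/2 = 23 Hz.
250 Hz mod fs = 20 Hz.
20 Hz ≤ fs/2 = 23 Hz, appears at 20 Hz.
36 Hz > fs/2 = 23 Hz, folds to fs − 36 Hz = 10 Hz.
142 Hz mod fs = 4 Hz.
4 Hz ≤ fs/2 = 23 Hz, appears at 4 Hz.
164 Hz mod fs = 26 Hz.
26 Hz > fs/2 = 23 Hz, folds to fs − 26 Hz = 20 Hz.
114 Hz mod fs = 22 Hz.
22 Hz ≤ fs/2 = 23 Hz, appears at 22 Hz.
Distinct values: {4 Hz, 10 Hz, 20 Hz, 22 Hz} → 4.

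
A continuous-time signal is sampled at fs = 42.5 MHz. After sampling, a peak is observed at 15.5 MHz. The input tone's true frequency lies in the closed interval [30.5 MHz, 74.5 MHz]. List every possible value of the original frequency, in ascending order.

Frequencies that alias to 15.5 MHz are k·fs ± 15.5 MHz for integer k ≥ 0.
k=0: 15.5 MHz.
k=1: 27 MHz, 58 MHz.
k=2: 69.5 MHz, 100.5 MHz.
k=3: 112 MHz, 143 MHz.
Within [30.5 MHz, 74.5 MHz]: 58 MHz, 69.5 MHz.

58 MHz, 69.5 MHz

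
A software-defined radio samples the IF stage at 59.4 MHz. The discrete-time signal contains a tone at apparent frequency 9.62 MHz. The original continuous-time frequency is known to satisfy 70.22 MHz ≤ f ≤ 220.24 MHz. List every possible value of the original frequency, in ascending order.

Frequencies that alias to 9.62 MHz are k·fs ± 9.62 MHz for integer k ≥ 0.
k=0: 9.62 MHz.
k=1: 49.78 MHz, 69.02 MHz.
k=2: 109.18 MHz, 128.42 MHz.
k=3: 168.58 MHz, 187.82 MHz.
k=4: 227.98 MHz, 247.22 MHz.
Within [70.22 MHz, 220.24 MHz]: 109.18 MHz, 128.42 MHz, 168.58 MHz, 187.82 MHz.

109.18 MHz, 128.42 MHz, 168.58 MHz, 187.82 MHz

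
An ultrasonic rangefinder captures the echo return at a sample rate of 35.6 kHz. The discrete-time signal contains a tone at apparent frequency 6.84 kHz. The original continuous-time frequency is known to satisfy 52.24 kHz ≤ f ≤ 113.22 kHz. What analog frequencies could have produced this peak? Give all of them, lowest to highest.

Frequencies that alias to 6.84 kHz are k·fs ± 6.84 kHz for integer k ≥ 0.
k=0: 6.84 kHz.
k=1: 28.76 kHz, 42.44 kHz.
k=2: 64.36 kHz, 78.04 kHz.
k=3: 99.96 kHz, 113.64 kHz.
k=4: 135.56 kHz, 149.24 kHz.
Within [52.24 kHz, 113.22 kHz]: 64.36 kHz, 78.04 kHz, 99.96 kHz.

64.36 kHz, 78.04 kHz, 99.96 kHz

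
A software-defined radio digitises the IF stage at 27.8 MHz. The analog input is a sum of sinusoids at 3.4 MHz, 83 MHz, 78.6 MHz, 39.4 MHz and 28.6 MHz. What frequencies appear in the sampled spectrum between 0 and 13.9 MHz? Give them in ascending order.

fs/2 = 13.9 MHz.
3.4 MHz ≤ fs/2 = 13.9 MHz, passes unchanged.
83 MHz mod fs = 27.4 MHz.
27.4 MHz > fs/2 = 13.9 MHz, folds to fs − 27.4 MHz = 0.4 MHz.
78.6 MHz mod fs = 23 MHz.
23 MHz > fs/2 = 13.9 MHz, folds to fs − 23 MHz = 4.8 MHz.
39.4 MHz mod fs = 11.6 MHz.
11.6 MHz ≤ fs/2 = 13.9 MHz, appears at 11.6 MHz.
28.6 MHz mod fs = 0.8 MHz.
0.8 MHz ≤ fs/2 = 13.9 MHz, appears at 0.8 MHz.
Distinct values: {0.4 MHz, 0.8 MHz, 3.4 MHz, 4.8 MHz, 11.6 MHz}.

0.4 MHz, 0.8 MHz, 3.4 MHz, 4.8 MHz, 11.6 MHz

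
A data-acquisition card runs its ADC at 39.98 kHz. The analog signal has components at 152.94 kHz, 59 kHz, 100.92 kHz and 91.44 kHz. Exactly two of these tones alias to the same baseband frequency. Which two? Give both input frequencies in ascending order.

59 kHz, 100.92 kHz

fs/2 = 19.99 kHz.
152.94 kHz mod fs = 33 kHz.
33 kHz > fs/2 = 19.99 kHz, folds to fs − 33 kHz = 6.98 kHz.
59 kHz mod fs = 19.02 kHz.
19.02 kHz ≤ fs/2 = 19.99 kHz, appears at 19.02 kHz.
100.92 kHz mod fs = 20.96 kHz.
20.96 kHz > fs/2 = 19.99 kHz, folds to fs − 20.96 kHz = 19.02 kHz.
91.44 kHz mod fs = 11.48 kHz.
11.48 kHz ≤ fs/2 = 19.99 kHz, appears at 11.48 kHz.
59 kHz and 100.92 kHz both map to 19.02 kHz.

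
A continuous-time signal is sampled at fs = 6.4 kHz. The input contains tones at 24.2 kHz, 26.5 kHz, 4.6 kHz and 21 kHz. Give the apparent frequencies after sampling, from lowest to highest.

fs/2 = 3.2 kHz.
24.2 kHz mod fs = 5 kHz.
5 kHz > fs/2 = 3.2 kHz, folds to fs − 5 kHz = 1.4 kHz.
26.5 kHz mod fs = 0.9 kHz.
0.9 kHz ≤ fs/2 = 3.2 kHz, appears at 0.9 kHz.
4.6 kHz > fs/2 = 3.2 kHz, folds to fs − 4.6 kHz = 1.8 kHz.
21 kHz mod fs = 1.8 kHz.
1.8 kHz ≤ fs/2 = 3.2 kHz, appears at 1.8 kHz.
Distinct values: {0.9 kHz, 1.4 kHz, 1.8 kHz}.

0.9 kHz, 1.4 kHz, 1.8 kHz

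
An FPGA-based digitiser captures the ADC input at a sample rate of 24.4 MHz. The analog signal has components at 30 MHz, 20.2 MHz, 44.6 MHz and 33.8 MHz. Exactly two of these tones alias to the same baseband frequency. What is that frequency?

4.2 MHz

fs/2 = 12.2 MHz.
30 MHz mod fs = 5.6 MHz.
5.6 MHz ≤ fs/2 = 12.2 MHz, appears at 5.6 MHz.
20.2 MHz > fs/2 = 12.2 MHz, folds to fs − 20.2 MHz = 4.2 MHz.
44.6 MHz mod fs = 20.2 MHz.
20.2 MHz > fs/2 = 12.2 MHz, folds to fs − 20.2 MHz = 4.2 MHz.
33.8 MHz mod fs = 9.4 MHz.
9.4 MHz ≤ fs/2 = 12.2 MHz, appears at 9.4 MHz.
20.2 MHz and 44.6 MHz both map to 4.2 MHz.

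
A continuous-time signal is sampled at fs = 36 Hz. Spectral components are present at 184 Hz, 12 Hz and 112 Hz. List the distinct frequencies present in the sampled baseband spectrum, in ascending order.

fs/2 = 18 Hz.
184 Hz mod fs = 4 Hz.
4 Hz ≤ fs/2 = 18 Hz, appears at 4 Hz.
12 Hz ≤ fs/2 = 18 Hz, passes unchanged.
112 Hz mod fs = 4 Hz.
4 Hz ≤ fs/2 = 18 Hz, appears at 4 Hz.
Distinct values: {4 Hz, 12 Hz}.

4 Hz, 12 Hz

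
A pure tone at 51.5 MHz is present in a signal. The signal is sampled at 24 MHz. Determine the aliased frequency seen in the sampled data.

3.5 MHz

51.5 MHz mod fs = 3.5 MHz.
3.5 MHz ≤ fs/2 = 12 MHz, appears at 3.5 MHz.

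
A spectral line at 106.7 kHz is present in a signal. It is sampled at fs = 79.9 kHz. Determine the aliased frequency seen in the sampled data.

106.7 kHz mod fs = 26.8 kHz.
26.8 kHz ≤ fs/2 = 39.95 kHz, appears at 26.8 kHz.

26.8 kHz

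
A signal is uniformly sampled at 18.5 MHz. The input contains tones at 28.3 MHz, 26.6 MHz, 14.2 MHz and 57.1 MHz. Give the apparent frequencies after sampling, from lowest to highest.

fs/2 = 9.25 MHz.
28.3 MHz mod fs = 9.8 MHz.
9.8 MHz > fs/2 = 9.25 MHz, folds to fs − 9.8 MHz = 8.7 MHz.
26.6 MHz mod fs = 8.1 MHz.
8.1 MHz ≤ fs/2 = 9.25 MHz, appears at 8.1 MHz.
14.2 MHz > fs/2 = 9.25 MHz, folds to fs − 14.2 MHz = 4.3 MHz.
57.1 MHz mod fs = 1.6 MHz.
1.6 MHz ≤ fs/2 = 9.25 MHz, appears at 1.6 MHz.
Distinct values: {1.6 MHz, 4.3 MHz, 8.1 MHz, 8.7 MHz}.

1.6 MHz, 4.3 MHz, 8.1 MHz, 8.7 MHz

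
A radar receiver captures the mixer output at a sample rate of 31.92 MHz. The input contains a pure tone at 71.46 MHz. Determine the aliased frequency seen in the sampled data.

71.46 MHz mod fs = 7.62 MHz.
7.62 MHz ≤ fs/2 = 15.96 MHz, appears at 7.62 MHz.

7.62 MHz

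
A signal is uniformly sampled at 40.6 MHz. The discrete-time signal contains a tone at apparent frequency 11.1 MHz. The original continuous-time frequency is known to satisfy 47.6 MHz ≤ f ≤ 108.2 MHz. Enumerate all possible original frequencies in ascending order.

51.7 MHz, 70.1 MHz, 92.3 MHz

Frequencies that alias to 11.1 MHz are k·fs ± 11.1 MHz for integer k ≥ 0.
k=0: 11.1 MHz.
k=1: 29.5 MHz, 51.7 MHz.
k=2: 70.1 MHz, 92.3 MHz.
k=3: 110.7 MHz, 132.9 MHz.
Within [47.6 MHz, 108.2 MHz]: 51.7 MHz, 70.1 MHz, 92.3 MHz.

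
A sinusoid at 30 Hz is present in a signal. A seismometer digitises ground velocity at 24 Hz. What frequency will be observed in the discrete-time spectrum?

30 Hz mod fs = 6 Hz.
6 Hz ≤ fs/2 = 12 Hz, appears at 6 Hz.

6 Hz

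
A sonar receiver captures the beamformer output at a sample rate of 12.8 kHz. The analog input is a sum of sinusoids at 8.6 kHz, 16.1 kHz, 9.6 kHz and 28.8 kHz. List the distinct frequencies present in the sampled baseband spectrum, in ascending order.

3.2 kHz, 3.3 kHz, 4.2 kHz

fs/2 = 6.4 kHz.
8.6 kHz > fs/2 = 6.4 kHz, folds to fs − 8.6 kHz = 4.2 kHz.
16.1 kHz mod fs = 3.3 kHz.
3.3 kHz ≤ fs/2 = 6.4 kHz, appears at 3.3 kHz.
9.6 kHz > fs/2 = 6.4 kHz, folds to fs − 9.6 kHz = 3.2 kHz.
28.8 kHz mod fs = 3.2 kHz.
3.2 kHz ≤ fs/2 = 6.4 kHz, appears at 3.2 kHz.
Distinct values: {3.2 kHz, 3.3 kHz, 4.2 kHz}.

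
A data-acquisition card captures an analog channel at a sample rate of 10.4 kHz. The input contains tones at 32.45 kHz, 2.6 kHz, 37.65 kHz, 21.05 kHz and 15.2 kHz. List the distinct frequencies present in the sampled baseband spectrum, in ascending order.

fs/2 = 5.2 kHz.
32.45 kHz mod fs = 1.25 kHz.
1.25 kHz ≤ fs/2 = 5.2 kHz, appears at 1.25 kHz.
2.6 kHz ≤ fs/2 = 5.2 kHz, passes unchanged.
37.65 kHz mod fs = 6.45 kHz.
6.45 kHz > fs/2 = 5.2 kHz, folds to fs − 6.45 kHz = 3.95 kHz.
21.05 kHz mod fs = 0.25 kHz.
0.25 kHz ≤ fs/2 = 5.2 kHz, appears at 0.25 kHz.
15.2 kHz mod fs = 4.8 kHz.
4.8 kHz ≤ fs/2 = 5.2 kHz, appears at 4.8 kHz.
Distinct values: {0.25 kHz, 1.25 kHz, 2.6 kHz, 3.95 kHz, 4.8 kHz}.

0.25 kHz, 1.25 kHz, 2.6 kHz, 3.95 kHz, 4.8 kHz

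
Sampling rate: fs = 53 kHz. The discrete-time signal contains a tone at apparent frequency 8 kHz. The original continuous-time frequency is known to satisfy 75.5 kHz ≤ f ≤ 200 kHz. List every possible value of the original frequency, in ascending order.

98 kHz, 114 kHz, 151 kHz, 167 kHz

Frequencies that alias to 8 kHz are k·fs ± 8 kHz for integer k ≥ 0.
k=0: 8 kHz.
k=1: 45 kHz, 61 kHz.
k=2: 98 kHz, 114 kHz.
k=3: 151 kHz, 167 kHz.
k=4: 204 kHz, 220 kHz.
Within [75.5 kHz, 200 kHz]: 98 kHz, 114 kHz, 151 kHz, 167 kHz.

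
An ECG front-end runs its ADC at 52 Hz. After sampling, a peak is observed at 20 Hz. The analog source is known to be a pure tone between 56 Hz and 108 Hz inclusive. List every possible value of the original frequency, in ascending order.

Frequencies that alias to 20 Hz are k·fs ± 20 Hz for integer k ≥ 0.
k=0: 20 Hz.
k=1: 32 Hz, 72 Hz.
k=2: 84 Hz, 124 Hz.
k=3: 136 Hz, 176 Hz.
Within [56 Hz, 108 Hz]: 72 Hz, 84 Hz.

72 Hz, 84 Hz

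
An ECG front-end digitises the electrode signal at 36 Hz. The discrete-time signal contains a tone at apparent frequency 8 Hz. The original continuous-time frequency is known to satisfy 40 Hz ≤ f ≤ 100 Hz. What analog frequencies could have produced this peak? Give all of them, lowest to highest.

44 Hz, 64 Hz, 80 Hz, 100 Hz

Frequencies that alias to 8 Hz are k·fs ± 8 Hz for integer k ≥ 0.
k=0: 8 Hz.
k=1: 28 Hz, 44 Hz.
k=2: 64 Hz, 80 Hz.
k=3: 100 Hz, 116 Hz.
k=4: 136 Hz, 152 Hz.
Within [40 Hz, 100 Hz]: 44 Hz, 64 Hz, 80 Hz, 100 Hz.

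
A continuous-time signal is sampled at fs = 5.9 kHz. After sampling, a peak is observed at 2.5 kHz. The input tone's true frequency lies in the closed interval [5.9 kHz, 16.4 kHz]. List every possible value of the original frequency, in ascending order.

8.4 kHz, 9.3 kHz, 14.3 kHz, 15.2 kHz

Frequencies that alias to 2.5 kHz are k·fs ± 2.5 kHz for integer k ≥ 0.
k=0: 2.5 kHz.
k=1: 3.4 kHz, 8.4 kHz.
k=2: 9.3 kHz, 14.3 kHz.
k=3: 15.2 kHz, 20.2 kHz.
k=4: 21.1 kHz, 26.1 kHz.
Within [5.9 kHz, 16.4 kHz]: 8.4 kHz, 9.3 kHz, 14.3 kHz, 15.2 kHz.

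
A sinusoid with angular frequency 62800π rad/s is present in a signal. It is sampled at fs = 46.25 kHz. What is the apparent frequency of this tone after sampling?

ω = 62800π rad/s → f = ω/(2π) = 31400 Hz = 31.4 kHz.
31.4 kHz > fs/2 = 23.125 kHz, folds to fs − 31.4 kHz = 14.85 kHz.

14.85 kHz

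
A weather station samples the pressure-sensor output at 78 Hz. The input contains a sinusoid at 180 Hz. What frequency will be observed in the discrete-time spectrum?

24 Hz

180 Hz mod fs = 24 Hz.
24 Hz ≤ fs/2 = 39 Hz, appears at 24 Hz.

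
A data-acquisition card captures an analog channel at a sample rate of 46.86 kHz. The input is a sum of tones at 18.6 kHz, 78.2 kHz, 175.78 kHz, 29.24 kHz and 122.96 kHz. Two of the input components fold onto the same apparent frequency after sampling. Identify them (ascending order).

fs/2 = 23.43 kHz.
18.6 kHz ≤ fs/2 = 23.43 kHz, passes unchanged.
78.2 kHz mod fs = 31.34 kHz.
31.34 kHz > fs/2 = 23.43 kHz, folds to fs − 31.34 kHz = 15.52 kHz.
175.78 kHz mod fs = 35.2 kHz.
35.2 kHz > fs/2 = 23.43 kHz, folds to fs − 35.2 kHz = 11.66 kHz.
29.24 kHz > fs/2 = 23.43 kHz, folds to fs − 29.24 kHz = 17.62 kHz.
122.96 kHz mod fs = 29.24 kHz.
29.24 kHz > fs/2 = 23.43 kHz, folds to fs − 29.24 kHz = 17.62 kHz.
29.24 kHz and 122.96 kHz both map to 17.62 kHz.

29.24 kHz, 122.96 kHz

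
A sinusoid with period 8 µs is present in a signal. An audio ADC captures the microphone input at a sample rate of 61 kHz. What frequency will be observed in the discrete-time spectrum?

T = 8 µs → f = 1/T = 125 kHz.
125 kHz mod fs = 3 kHz.
3 kHz ≤ fs/2 = 30.5 kHz, appears at 3 kHz.

3 kHz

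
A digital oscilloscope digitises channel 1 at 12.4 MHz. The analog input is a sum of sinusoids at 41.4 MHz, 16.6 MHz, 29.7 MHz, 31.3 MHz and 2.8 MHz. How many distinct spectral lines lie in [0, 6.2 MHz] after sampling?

4

fs/2 = 6.2 MHz.
41.4 MHz mod fs = 4.2 MHz.
4.2 MHz ≤ fs/2 = 6.2 MHz, appears at 4.2 MHz.
16.6 MHz mod fs = 4.2 MHz.
4.2 MHz ≤ fs/2 = 6.2 MHz, appears at 4.2 MHz.
29.7 MHz mod fs = 4.9 MHz.
4.9 MHz ≤ fs/2 = 6.2 MHz, appears at 4.9 MHz.
31.3 MHz mod fs = 6.5 MHz.
6.5 MHz > fs/2 = 6.2 MHz, folds to fs − 6.5 MHz = 5.9 MHz.
2.8 MHz ≤ fs/2 = 6.2 MHz, passes unchanged.
Distinct values: {2.8 MHz, 4.2 MHz, 4.9 MHz, 5.9 MHz} → 4.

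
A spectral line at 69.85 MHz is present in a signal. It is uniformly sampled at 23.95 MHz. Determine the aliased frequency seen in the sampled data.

2 MHz

69.85 MHz mod fs = 21.95 MHz.
21.95 MHz > fs/2 = 11.975 MHz, folds to fs − 21.95 MHz = 2 MHz.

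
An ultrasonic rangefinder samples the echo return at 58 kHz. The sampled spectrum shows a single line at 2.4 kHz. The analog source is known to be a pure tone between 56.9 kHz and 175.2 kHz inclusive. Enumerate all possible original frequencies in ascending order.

60.4 kHz, 113.6 kHz, 118.4 kHz, 171.6 kHz

Frequencies that alias to 2.4 kHz are k·fs ± 2.4 kHz for integer k ≥ 0.
k=0: 2.4 kHz.
k=1: 55.6 kHz, 60.4 kHz.
k=2: 113.6 kHz, 118.4 kHz.
k=3: 171.6 kHz, 176.4 kHz.
k=4: 229.6 kHz, 234.4 kHz.
Within [56.9 kHz, 175.2 kHz]: 60.4 kHz, 113.6 kHz, 118.4 kHz, 171.6 kHz.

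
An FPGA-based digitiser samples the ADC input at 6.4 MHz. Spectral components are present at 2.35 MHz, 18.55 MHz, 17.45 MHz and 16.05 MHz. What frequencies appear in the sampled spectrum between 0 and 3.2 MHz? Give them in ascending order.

fs/2 = 3.2 MHz.
2.35 MHz ≤ fs/2 = 3.2 MHz, passes unchanged.
18.55 MHz mod fs = 5.75 MHz.
5.75 MHz > fs/2 = 3.2 MHz, folds to fs − 5.75 MHz = 0.65 MHz.
17.45 MHz mod fs = 4.65 MHz.
4.65 MHz > fs/2 = 3.2 MHz, folds to fs − 4.65 MHz = 1.75 MHz.
16.05 MHz mod fs = 3.25 MHz.
3.25 MHz > fs/2 = 3.2 MHz, folds to fs − 3.25 MHz = 3.15 MHz.
Distinct values: {0.65 MHz, 1.75 MHz, 2.35 MHz, 3.15 MHz}.

0.65 MHz, 1.75 MHz, 2.35 MHz, 3.15 MHz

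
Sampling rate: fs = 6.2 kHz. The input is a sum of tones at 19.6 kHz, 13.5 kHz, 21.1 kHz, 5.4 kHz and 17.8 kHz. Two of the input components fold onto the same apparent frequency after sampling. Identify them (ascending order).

fs/2 = 3.1 kHz.
19.6 kHz mod fs = 1 kHz.
1 kHz ≤ fs/2 = 3.1 kHz, appears at 1 kHz.
13.5 kHz mod fs = 1.1 kHz.
1.1 kHz ≤ fs/2 = 3.1 kHz, appears at 1.1 kHz.
21.1 kHz mod fs = 2.5 kHz.
2.5 kHz ≤ fs/2 = 3.1 kHz, appears at 2.5 kHz.
5.4 kHz > fs/2 = 3.1 kHz, folds to fs − 5.4 kHz = 0.8 kHz.
17.8 kHz mod fs = 5.4 kHz.
5.4 kHz > fs/2 = 3.1 kHz, folds to fs − 5.4 kHz = 0.8 kHz.
5.4 kHz and 17.8 kHz both map to 0.8 kHz.

5.4 kHz, 17.8 kHz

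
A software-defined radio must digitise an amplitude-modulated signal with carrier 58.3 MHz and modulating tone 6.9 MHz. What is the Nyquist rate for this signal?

130.4 MHz

AM sidebands sit at fc ± fm = 51.4 MHz and 65.2 MHz.
Highest-frequency component: 65.2 MHz.
Nyquist rate = 2 × 65.2 MHz = 130.4 MHz.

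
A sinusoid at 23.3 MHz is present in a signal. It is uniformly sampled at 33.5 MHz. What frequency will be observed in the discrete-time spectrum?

23.3 MHz > fs/2 = 16.75 MHz, folds to fs − 23.3 MHz = 10.2 MHz.

10.2 MHz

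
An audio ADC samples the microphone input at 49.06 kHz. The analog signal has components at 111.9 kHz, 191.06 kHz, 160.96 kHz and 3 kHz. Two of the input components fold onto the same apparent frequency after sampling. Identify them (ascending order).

fs/2 = 24.53 kHz.
111.9 kHz mod fs = 13.78 kHz.
13.78 kHz ≤ fs/2 = 24.53 kHz, appears at 13.78 kHz.
191.06 kHz mod fs = 43.88 kHz.
43.88 kHz > fs/2 = 24.53 kHz, folds to fs − 43.88 kHz = 5.18 kHz.
160.96 kHz mod fs = 13.78 kHz.
13.78 kHz ≤ fs/2 = 24.53 kHz, appears at 13.78 kHz.
3 kHz ≤ fs/2 = 24.53 kHz, passes unchanged.
111.9 kHz and 160.96 kHz both map to 13.78 kHz.

111.9 kHz, 160.96 kHz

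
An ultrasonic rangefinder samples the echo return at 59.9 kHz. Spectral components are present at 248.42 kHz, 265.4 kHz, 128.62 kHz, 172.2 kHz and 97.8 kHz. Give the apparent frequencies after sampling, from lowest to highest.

fs/2 = 29.95 kHz.
248.42 kHz mod fs = 8.82 kHz.
8.82 kHz ≤ fs/2 = 29.95 kHz, appears at 8.82 kHz.
265.4 kHz mod fs = 25.8 kHz.
25.8 kHz ≤ fs/2 = 29.95 kHz, appears at 25.8 kHz.
128.62 kHz mod fs = 8.82 kHz.
8.82 kHz ≤ fs/2 = 29.95 kHz, appears at 8.82 kHz.
172.2 kHz mod fs = 52.4 kHz.
52.4 kHz > fs/2 = 29.95 kHz, folds to fs − 52.4 kHz = 7.5 kHz.
97.8 kHz mod fs = 37.9 kHz.
37.9 kHz > fs/2 = 29.95 kHz, folds to fs − 37.9 kHz = 22 kHz.
Distinct values: {7.5 kHz, 8.82 kHz, 22 kHz, 25.8 kHz}.

7.5 kHz, 8.82 kHz, 22 kHz, 25.8 kHz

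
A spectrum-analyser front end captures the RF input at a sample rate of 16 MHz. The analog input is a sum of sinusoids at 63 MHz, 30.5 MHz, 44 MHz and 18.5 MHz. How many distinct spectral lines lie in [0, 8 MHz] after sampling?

4

fs/2 = 8 MHz.
63 MHz mod fs = 15 MHz.
15 MHz > fs/2 = 8 MHz, folds to fs − 15 MHz = 1 MHz.
30.5 MHz mod fs = 14.5 MHz.
14.5 MHz > fs/2 = 8 MHz, folds to fs − 14.5 MHz = 1.5 MHz.
44 MHz mod fs = 12 MHz.
12 MHz > fs/2 = 8 MHz, folds to fs − 12 MHz = 4 MHz.
18.5 MHz mod fs = 2.5 MHz.
2.5 MHz ≤ fs/2 = 8 MHz, appears at 2.5 MHz.
Distinct values: {1 MHz, 1.5 MHz, 2.5 MHz, 4 MHz} → 4.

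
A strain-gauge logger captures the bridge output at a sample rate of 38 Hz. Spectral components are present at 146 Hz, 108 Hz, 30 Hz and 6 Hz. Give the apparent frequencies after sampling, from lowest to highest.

fs/2 = 19 Hz.
146 Hz mod fs = 32 Hz.
32 Hz > fs/2 = 19 Hz, folds to fs − 32 Hz = 6 Hz.
108 Hz mod fs = 32 Hz.
32 Hz > fs/2 = 19 Hz, folds to fs − 32 Hz = 6 Hz.
30 Hz > fs/2 = 19 Hz, folds to fs − 30 Hz = 8 Hz.
6 Hz ≤ fs/2 = 19 Hz, passes unchanged.
Distinct values: {6 Hz, 8 Hz}.

6 Hz, 8 Hz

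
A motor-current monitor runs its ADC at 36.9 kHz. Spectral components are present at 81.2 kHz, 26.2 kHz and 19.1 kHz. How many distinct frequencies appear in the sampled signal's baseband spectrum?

3

fs/2 = 18.45 kHz.
81.2 kHz mod fs = 7.4 kHz.
7.4 kHz ≤ fs/2 = 18.45 kHz, appears at 7.4 kHz.
26.2 kHz > fs/2 = 18.45 kHz, folds to fs − 26.2 kHz = 10.7 kHz.
19.1 kHz > fs/2 = 18.45 kHz, folds to fs − 19.1 kHz = 17.8 kHz.
Distinct values: {7.4 kHz, 10.7 kHz, 17.8 kHz} → 3.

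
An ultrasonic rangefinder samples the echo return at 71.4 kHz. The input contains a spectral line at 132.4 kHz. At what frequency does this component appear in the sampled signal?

10.4 kHz

132.4 kHz mod fs = 61 kHz.
61 kHz > fs/2 = 35.7 kHz, folds to fs − 61 kHz = 10.4 kHz.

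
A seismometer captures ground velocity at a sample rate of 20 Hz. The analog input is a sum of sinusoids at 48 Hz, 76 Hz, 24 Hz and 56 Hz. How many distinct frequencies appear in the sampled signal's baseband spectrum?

2

fs/2 = 10 Hz.
48 Hz mod fs = 8 Hz.
8 Hz ≤ fs/2 = 10 Hz, appears at 8 Hz.
76 Hz mod fs = 16 Hz.
16 Hz > fs/2 = 10 Hz, folds to fs − 16 Hz = 4 Hz.
24 Hz mod fs = 4 Hz.
4 Hz ≤ fs/2 = 10 Hz, appears at 4 Hz.
56 Hz mod fs = 16 Hz.
16 Hz > fs/2 = 10 Hz, folds to fs − 16 Hz = 4 Hz.
Distinct values: {4 Hz, 8 Hz} → 2.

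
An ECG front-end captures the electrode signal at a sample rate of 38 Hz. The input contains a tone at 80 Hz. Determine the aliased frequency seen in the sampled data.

4 Hz

80 Hz mod fs = 4 Hz.
4 Hz ≤ fs/2 = 19 Hz, appears at 4 Hz.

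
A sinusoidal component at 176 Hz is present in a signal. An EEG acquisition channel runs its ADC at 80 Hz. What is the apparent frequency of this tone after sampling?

16 Hz

176 Hz mod fs = 16 Hz.
16 Hz ≤ fs/2 = 40 Hz, appears at 16 Hz.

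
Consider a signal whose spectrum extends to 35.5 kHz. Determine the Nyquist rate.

71 kHz

Nyquist rate = 2 × 35.5 kHz = 71 kHz.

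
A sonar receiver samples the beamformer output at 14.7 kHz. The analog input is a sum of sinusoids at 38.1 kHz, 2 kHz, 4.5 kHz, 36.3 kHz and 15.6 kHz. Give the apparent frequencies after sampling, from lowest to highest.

fs/2 = 7.35 kHz.
38.1 kHz mod fs = 8.7 kHz.
8.7 kHz > fs/2 = 7.35 kHz, folds to fs − 8.7 kHz = 6 kHz.
2 kHz ≤ fs/2 = 7.35 kHz, passes unchanged.
4.5 kHz ≤ fs/2 = 7.35 kHz, passes unchanged.
36.3 kHz mod fs = 6.9 kHz.
6.9 kHz ≤ fs/2 = 7.35 kHz, appears at 6.9 kHz.
15.6 kHz mod fs = 0.9 kHz.
0.9 kHz ≤ fs/2 = 7.35 kHz, appears at 0.9 kHz.
Distinct values: {0.9 kHz, 2 kHz, 4.5 kHz, 6 kHz, 6.9 kHz}.

0.9 kHz, 2 kHz, 4.5 kHz, 6 kHz, 6.9 kHz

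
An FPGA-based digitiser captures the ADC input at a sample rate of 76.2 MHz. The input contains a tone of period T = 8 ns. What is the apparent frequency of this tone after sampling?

27.4 MHz

T = 8 ns → f = 1/T = 125 MHz.
125 MHz mod fs = 48.8 MHz.
48.8 MHz > fs/2 = 38.1 MHz, folds to fs − 48.8 MHz = 27.4 MHz.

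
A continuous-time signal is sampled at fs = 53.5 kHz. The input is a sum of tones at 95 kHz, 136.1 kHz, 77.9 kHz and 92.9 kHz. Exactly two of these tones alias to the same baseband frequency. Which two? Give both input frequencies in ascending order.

fs/2 = 26.75 kHz.
95 kHz mod fs = 41.5 kHz.
41.5 kHz > fs/2 = 26.75 kHz, folds to fs − 41.5 kHz = 12 kHz.
136.1 kHz mod fs = 29.1 kHz.
29.1 kHz > fs/2 = 26.75 kHz, folds to fs − 29.1 kHz = 24.4 kHz.
77.9 kHz mod fs = 24.4 kHz.
24.4 kHz ≤ fs/2 = 26.75 kHz, appears at 24.4 kHz.
92.9 kHz mod fs = 39.4 kHz.
39.4 kHz > fs/2 = 26.75 kHz, folds to fs − 39.4 kHz = 14.1 kHz.
77.9 kHz and 136.1 kHz both map to 24.4 kHz.

77.9 kHz, 136.1 kHz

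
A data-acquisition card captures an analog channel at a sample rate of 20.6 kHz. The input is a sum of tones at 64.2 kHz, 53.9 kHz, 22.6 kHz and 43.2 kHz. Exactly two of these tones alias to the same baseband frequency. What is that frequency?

fs/2 = 10.3 kHz.
64.2 kHz mod fs = 2.4 kHz.
2.4 kHz ≤ fs/2 = 10.3 kHz, appears at 2.4 kHz.
53.9 kHz mod fs = 12.7 kHz.
12.7 kHz > fs/2 = 10.3 kHz, folds to fs − 12.7 kHz = 7.9 kHz.
22.6 kHz mod fs = 2 kHz.
2 kHz ≤ fs/2 = 10.3 kHz, appears at 2 kHz.
43.2 kHz mod fs = 2 kHz.
2 kHz ≤ fs/2 = 10.3 kHz, appears at 2 kHz.
22.6 kHz and 43.2 kHz both map to 2 kHz.

2 kHz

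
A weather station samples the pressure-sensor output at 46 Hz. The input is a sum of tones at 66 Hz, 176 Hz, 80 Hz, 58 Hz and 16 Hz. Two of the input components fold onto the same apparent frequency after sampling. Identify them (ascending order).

58 Hz, 80 Hz

fs/2 = 23 Hz.
66 Hz mod fs = 20 Hz.
20 Hz ≤ fs/2 = 23 Hz, appears at 20 Hz.
176 Hz mod fs = 38 Hz.
38 Hz > fs/2 = 23 Hz, folds to fs − 38 Hz = 8 Hz.
80 Hz mod fs = 34 Hz.
34 Hz > fs/2 = 23 Hz, folds to fs − 34 Hz = 12 Hz.
58 Hz mod fs = 12 Hz.
12 Hz ≤ fs/2 = 23 Hz, appears at 12 Hz.
16 Hz ≤ fs/2 = 23 Hz, passes unchanged.
58 Hz and 80 Hz both map to 12 Hz.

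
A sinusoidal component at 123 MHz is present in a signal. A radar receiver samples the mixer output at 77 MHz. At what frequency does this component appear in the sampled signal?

123 MHz mod fs = 46 MHz.
46 MHz > fs/2 = 38.5 MHz, folds to fs − 46 MHz = 31 MHz.

31 MHz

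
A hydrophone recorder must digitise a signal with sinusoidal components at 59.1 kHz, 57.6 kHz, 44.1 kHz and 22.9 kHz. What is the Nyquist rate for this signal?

Highest-frequency component: 59.1 kHz.
Nyquist rate = 2 × 59.1 kHz = 118.2 kHz.

118.2 kHz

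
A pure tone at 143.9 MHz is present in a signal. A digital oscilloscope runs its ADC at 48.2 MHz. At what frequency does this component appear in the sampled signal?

143.9 MHz mod fs = 47.5 MHz.
47.5 MHz > fs/2 = 24.1 MHz, folds to fs − 47.5 MHz = 0.7 MHz.

0.7 MHz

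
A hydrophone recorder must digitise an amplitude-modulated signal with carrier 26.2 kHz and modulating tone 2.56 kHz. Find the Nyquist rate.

AM sidebands sit at fc ± fm = 23.64 kHz and 28.76 kHz.
Highest-frequency component: 28.76 kHz.
Nyquist rate = 2 × 28.76 kHz = 57.52 kHz.

57.52 kHz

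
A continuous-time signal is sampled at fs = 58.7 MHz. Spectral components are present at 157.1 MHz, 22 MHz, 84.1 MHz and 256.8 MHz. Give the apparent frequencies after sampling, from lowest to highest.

19 MHz, 22 MHz, 25.4 MHz

fs/2 = 29.35 MHz.
157.1 MHz mod fs = 39.7 MHz.
39.7 MHz > fs/2 = 29.35 MHz, folds to fs − 39.7 MHz = 19 MHz.
22 MHz ≤ fs/2 = 29.35 MHz, passes unchanged.
84.1 MHz mod fs = 25.4 MHz.
25.4 MHz ≤ fs/2 = 29.35 MHz, appears at 25.4 MHz.
256.8 MHz mod fs = 22 MHz.
22 MHz ≤ fs/2 = 29.35 MHz, appears at 22 MHz.
Distinct values: {19 MHz, 22 MHz, 25.4 MHz}.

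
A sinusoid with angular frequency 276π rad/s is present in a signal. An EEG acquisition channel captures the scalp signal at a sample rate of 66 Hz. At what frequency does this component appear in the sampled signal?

ω = 276π rad/s → f = ω/(2π) = 138 Hz.
138 Hz mod fs = 6 Hz.
6 Hz ≤ fs/2 = 33 Hz, appears at 6 Hz.

6 Hz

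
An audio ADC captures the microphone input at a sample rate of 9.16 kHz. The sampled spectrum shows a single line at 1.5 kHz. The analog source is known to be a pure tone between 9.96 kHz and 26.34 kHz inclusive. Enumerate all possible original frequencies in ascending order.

10.66 kHz, 16.82 kHz, 19.82 kHz, 25.98 kHz

Frequencies that alias to 1.5 kHz are k·fs ± 1.5 kHz for integer k ≥ 0.
k=0: 1.5 kHz.
k=1: 7.66 kHz, 10.66 kHz.
k=2: 16.82 kHz, 19.82 kHz.
k=3: 25.98 kHz, 28.98 kHz.
k=4: 35.14 kHz, 38.14 kHz.
Within [9.96 kHz, 26.34 kHz]: 10.66 kHz, 16.82 kHz, 19.82 kHz, 25.98 kHz.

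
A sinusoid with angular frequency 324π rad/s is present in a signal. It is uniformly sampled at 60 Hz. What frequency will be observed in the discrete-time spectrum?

18 Hz

ω = 324π rad/s → f = ω/(2π) = 162 Hz.
162 Hz mod fs = 42 Hz.
42 Hz > fs/2 = 30 Hz, folds to fs − 42 Hz = 18 Hz.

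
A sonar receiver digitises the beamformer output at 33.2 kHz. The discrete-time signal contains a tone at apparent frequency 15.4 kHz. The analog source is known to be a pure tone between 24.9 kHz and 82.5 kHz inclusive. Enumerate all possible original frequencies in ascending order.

Frequencies that alias to 15.4 kHz are k·fs ± 15.4 kHz for integer k ≥ 0.
k=0: 15.4 kHz.
k=1: 17.8 kHz, 48.6 kHz.
k=2: 51 kHz, 81.8 kHz.
k=3: 84.2 kHz, 115 kHz.
Within [24.9 kHz, 82.5 kHz]: 48.6 kHz, 51 kHz, 81.8 kHz.

48.6 kHz, 51 kHz, 81.8 kHz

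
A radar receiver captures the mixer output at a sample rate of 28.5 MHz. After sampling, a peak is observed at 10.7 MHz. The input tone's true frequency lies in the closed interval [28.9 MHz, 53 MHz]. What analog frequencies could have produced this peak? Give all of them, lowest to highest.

39.2 MHz, 46.3 MHz

Frequencies that alias to 10.7 MHz are k·fs ± 10.7 MHz for integer k ≥ 0.
k=0: 10.7 MHz.
k=1: 17.8 MHz, 39.2 MHz.
k=2: 46.3 MHz, 67.7 MHz.
k=3: 74.8 MHz, 96.2 MHz.
Within [28.9 MHz, 53 MHz]: 39.2 MHz, 46.3 MHz.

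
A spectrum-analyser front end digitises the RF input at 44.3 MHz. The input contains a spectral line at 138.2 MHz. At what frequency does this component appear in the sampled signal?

138.2 MHz mod fs = 5.3 MHz.
5.3 MHz ≤ fs/2 = 22.15 MHz, appears at 5.3 MHz.

5.3 MHz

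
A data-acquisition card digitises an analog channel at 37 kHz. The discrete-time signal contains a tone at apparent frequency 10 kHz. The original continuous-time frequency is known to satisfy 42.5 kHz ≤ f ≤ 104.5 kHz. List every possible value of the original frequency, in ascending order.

Frequencies that alias to 10 kHz are k·fs ± 10 kHz for integer k ≥ 0.
k=0: 10 kHz.
k=1: 27 kHz, 47 kHz.
k=2: 64 kHz, 84 kHz.
k=3: 101 kHz, 121 kHz.
k=4: 138 kHz, 158 kHz.
Within [42.5 kHz, 104.5 kHz]: 47 kHz, 64 kHz, 84 kHz, 101 kHz.

47 kHz, 64 kHz, 84 kHz, 101 kHz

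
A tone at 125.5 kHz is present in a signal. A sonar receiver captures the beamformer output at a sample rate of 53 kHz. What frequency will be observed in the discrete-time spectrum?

19.5 kHz

125.5 kHz mod fs = 19.5 kHz.
19.5 kHz ≤ fs/2 = 26.5 kHz, appears at 19.5 kHz.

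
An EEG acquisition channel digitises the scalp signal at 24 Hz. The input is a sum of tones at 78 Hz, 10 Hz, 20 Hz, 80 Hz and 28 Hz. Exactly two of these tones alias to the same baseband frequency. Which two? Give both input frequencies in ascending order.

fs/2 = 12 Hz.
78 Hz mod fs = 6 Hz.
6 Hz ≤ fs/2 = 12 Hz, appears at 6 Hz.
10 Hz ≤ fs/2 = 12 Hz, passes unchanged.
20 Hz > fs/2 = 12 Hz, folds to fs − 20 Hz = 4 Hz.
80 Hz mod fs = 8 Hz.
8 Hz ≤ fs/2 = 12 Hz, appears at 8 Hz.
28 Hz mod fs = 4 Hz.
4 Hz ≤ fs/2 = 12 Hz, appears at 4 Hz.
20 Hz and 28 Hz both map to 4 Hz.

20 Hz, 28 Hz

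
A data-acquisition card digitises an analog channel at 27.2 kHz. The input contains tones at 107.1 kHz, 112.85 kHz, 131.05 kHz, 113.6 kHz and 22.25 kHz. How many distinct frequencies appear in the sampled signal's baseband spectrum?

fs/2 = 13.6 kHz.
107.1 kHz mod fs = 25.5 kHz.
25.5 kHz > fs/2 = 13.6 kHz, folds to fs − 25.5 kHz = 1.7 kHz.
112.85 kHz mod fs = 4.05 kHz.
4.05 kHz ≤ fs/2 = 13.6 kHz, appears at 4.05 kHz.
131.05 kHz mod fs = 22.25 kHz.
22.25 kHz > fs/2 = 13.6 kHz, folds to fs − 22.25 kHz = 4.95 kHz.
113.6 kHz mod fs = 4.8 kHz.
4.8 kHz ≤ fs/2 = 13.6 kHz, appears at 4.8 kHz.
22.25 kHz > fs/2 = 13.6 kHz, folds to fs − 22.25 kHz = 4.95 kHz.
Distinct values: {1.7 kHz, 4.05 kHz, 4.8 kHz, 4.95 kHz} → 4.

4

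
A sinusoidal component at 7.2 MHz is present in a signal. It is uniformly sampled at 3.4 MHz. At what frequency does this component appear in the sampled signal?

0.4 MHz

7.2 MHz mod fs = 0.4 MHz.
0.4 MHz ≤ fs/2 = 1.7 MHz, appears at 0.4 MHz.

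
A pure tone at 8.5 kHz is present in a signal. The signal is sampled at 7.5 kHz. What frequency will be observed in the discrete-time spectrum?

1 kHz

8.5 kHz mod fs = 1 kHz.
1 kHz ≤ fs/2 = 3.75 kHz, appears at 1 kHz.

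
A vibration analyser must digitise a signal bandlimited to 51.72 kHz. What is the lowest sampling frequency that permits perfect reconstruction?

103.44 kHz

Nyquist rate = 2 × 51.72 kHz = 103.44 kHz.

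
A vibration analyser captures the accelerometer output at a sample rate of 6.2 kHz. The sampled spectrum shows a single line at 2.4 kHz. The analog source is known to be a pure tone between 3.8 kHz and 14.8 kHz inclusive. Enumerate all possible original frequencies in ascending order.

3.8 kHz, 8.6 kHz, 10 kHz, 14.8 kHz

Frequencies that alias to 2.4 kHz are k·fs ± 2.4 kHz for integer k ≥ 0.
k=0: 2.4 kHz.
k=1: 3.8 kHz, 8.6 kHz.
k=2: 10 kHz, 14.8 kHz.
k=3: 16.2 kHz, 21 kHz.
Within [3.8 kHz, 14.8 kHz]: 3.8 kHz, 8.6 kHz, 10 kHz, 14.8 kHz.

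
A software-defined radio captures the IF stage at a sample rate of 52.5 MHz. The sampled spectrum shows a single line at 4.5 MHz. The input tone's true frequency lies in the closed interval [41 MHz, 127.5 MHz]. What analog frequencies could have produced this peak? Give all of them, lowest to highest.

48 MHz, 57 MHz, 100.5 MHz, 109.5 MHz

Frequencies that alias to 4.5 MHz are k·fs ± 4.5 MHz for integer k ≥ 0.
k=0: 4.5 MHz.
k=1: 48 MHz, 57 MHz.
k=2: 100.5 MHz, 109.5 MHz.
k=3: 153 MHz, 162 MHz.
Within [41 MHz, 127.5 MHz]: 48 MHz, 57 MHz, 100.5 MHz, 109.5 MHz.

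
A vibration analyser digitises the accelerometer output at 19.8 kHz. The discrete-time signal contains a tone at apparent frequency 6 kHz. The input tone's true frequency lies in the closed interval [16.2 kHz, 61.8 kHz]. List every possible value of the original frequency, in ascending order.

25.8 kHz, 33.6 kHz, 45.6 kHz, 53.4 kHz

Frequencies that alias to 6 kHz are k·fs ± 6 kHz for integer k ≥ 0.
k=0: 6 kHz.
k=1: 13.8 kHz, 25.8 kHz.
k=2: 33.6 kHz, 45.6 kHz.
k=3: 53.4 kHz, 65.4 kHz.
k=4: 73.2 kHz, 85.2 kHz.
Within [16.2 kHz, 61.8 kHz]: 25.8 kHz, 33.6 kHz, 45.6 kHz, 53.4 kHz.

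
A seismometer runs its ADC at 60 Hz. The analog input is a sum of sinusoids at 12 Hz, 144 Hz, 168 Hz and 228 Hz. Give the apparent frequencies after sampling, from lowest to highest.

fs/2 = 30 Hz.
12 Hz ≤ fs/2 = 30 Hz, passes unchanged.
144 Hz mod fs = 24 Hz.
24 Hz ≤ fs/2 = 30 Hz, appears at 24 Hz.
168 Hz mod fs = 48 Hz.
48 Hz > fs/2 = 30 Hz, folds to fs − 48 Hz = 12 Hz.
228 Hz mod fs = 48 Hz.
48 Hz > fs/2 = 30 Hz, folds to fs − 48 Hz = 12 Hz.
Distinct values: {12 Hz, 24 Hz}.

12 Hz, 24 Hz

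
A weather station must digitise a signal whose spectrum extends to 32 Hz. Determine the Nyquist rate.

64 Hz

Nyquist rate = 2 × 32 Hz = 64 Hz.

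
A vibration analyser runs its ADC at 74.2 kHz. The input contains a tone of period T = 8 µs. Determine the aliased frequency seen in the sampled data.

23.4 kHz

T = 8 µs → f = 1/T = 125 kHz.
125 kHz mod fs = 50.8 kHz.
50.8 kHz > fs/2 = 37.1 kHz, folds to fs − 50.8 kHz = 23.4 kHz.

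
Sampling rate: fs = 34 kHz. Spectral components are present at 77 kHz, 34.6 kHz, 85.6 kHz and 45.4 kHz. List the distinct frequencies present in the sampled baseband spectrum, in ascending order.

fs/2 = 17 kHz.
77 kHz mod fs = 9 kHz.
9 kHz ≤ fs/2 = 17 kHz, appears at 9 kHz.
34.6 kHz mod fs = 0.6 kHz.
0.6 kHz ≤ fs/2 = 17 kHz, appears at 0.6 kHz.
85.6 kHz mod fs = 17.6 kHz.
17.6 kHz > fs/2 = 17 kHz, folds to fs − 17.6 kHz = 16.4 kHz.
45.4 kHz mod fs = 11.4 kHz.
11.4 kHz ≤ fs/2 = 17 kHz, appears at 11.4 kHz.
Distinct values: {0.6 kHz, 9 kHz, 11.4 kHz, 16.4 kHz}.

0.6 kHz, 9 kHz, 11.4 kHz, 16.4 kHz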